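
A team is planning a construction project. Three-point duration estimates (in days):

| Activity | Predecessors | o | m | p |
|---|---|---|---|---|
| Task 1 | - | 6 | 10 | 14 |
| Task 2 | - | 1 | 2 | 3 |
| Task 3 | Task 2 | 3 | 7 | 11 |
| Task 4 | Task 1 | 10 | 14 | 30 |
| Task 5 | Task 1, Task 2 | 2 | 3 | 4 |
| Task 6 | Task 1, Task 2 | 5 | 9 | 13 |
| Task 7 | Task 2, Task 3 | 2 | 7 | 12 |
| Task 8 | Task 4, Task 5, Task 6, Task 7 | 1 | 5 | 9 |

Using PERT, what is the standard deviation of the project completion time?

3.83 days

te_Task 1 = (6 + 4·10 + 14)/6 = 60/6 = 10; σ²_Task 1 = ((14−6)/6)² = 1.778
te_Task 2 = (1 + 4·2 + 3)/6 = 12/6 = 2; σ²_Task 2 = ((3−1)/6)² = 0.111
te_Task 3 = (3 + 4·7 + 11)/6 = 42/6 = 7; σ²_Task 3 = ((11−3)/6)² = 1.778
te_Task 4 = (10 + 4·14 + 30)/6 = 96/6 = 16; σ²_Task 4 = ((30−10)/6)² = 11.111
te_Task 5 = (2 + 4·3 + 4)/6 = 18/6 = 3; σ²_Task 5 = ((4−2)/6)² = 0.111
te_Task 6 = (5 + 4·9 + 13)/6 = 54/6 = 9; σ²_Task 6 = ((13−5)/6)² = 1.778
te_Task 7 = (2 + 4·7 + 12)/6 = 42/6 = 7; σ²_Task 7 = ((12−2)/6)² = 2.778
te_Task 8 = (1 + 4·5 + 9)/6 = 30/6 = 5; σ²_Task 8 = ((9−1)/6)² = 1.778

Forward pass:
ES_Task 1 = 0; EF_Task 1 = 10
ES_Task 2 = 0; EF_Task 2 = 2
ES_Task 3 = 2; EF_Task 3 = 2+7 = 9
ES_Task 4 = 10; EF_Task 4 = 10+16 = 26
ES_Task 5 = max(EF_Task 1=10, EF_Task 2=2) = 10; EF_Task 5 = 10+3 = 13
ES_Task 6 = max(EF_Task 1=10, EF_Task 2=2) = 10; EF_Task 6 = 10+9 = 19
ES_Task 7 = max(EF_Task 2=2, EF_Task 3=9) = 9; EF_Task 7 = 9+7 = 16
ES_Task 8 = max(EF_Task 4=26, EF_Task 5=13, EF_Task 6=19, EF_Task 7=16) = 26; EF_Task 8 = 26+5 = 31
Expected project duration μ = 31 days. Critical path: Task 1 → Task 4 → Task 8.

Variance along critical path = 1.778 + 11.111 + 1.778 = 14.667
σ = √14.667 = 3.830 days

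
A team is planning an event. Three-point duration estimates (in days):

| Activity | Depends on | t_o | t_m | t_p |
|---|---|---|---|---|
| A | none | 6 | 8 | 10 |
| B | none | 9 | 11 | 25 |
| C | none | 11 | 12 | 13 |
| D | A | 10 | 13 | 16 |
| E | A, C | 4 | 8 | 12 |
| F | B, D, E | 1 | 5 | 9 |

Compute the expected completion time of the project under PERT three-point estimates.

26 days

te_A = (6 + 4·8 + 10)/6 = 48/6 = 8
te_B = (9 + 4·11 + 25)/6 = 78/6 = 13
te_C = (11 + 4·12 + 13)/6 = 72/6 = 12
te_D = (10 + 4·13 + 16)/6 = 78/6 = 13
te_E = (4 + 4·8 + 12)/6 = 48/6 = 8
te_F = (1 + 4·5 + 9)/6 = 30/6 = 5

Forward pass:
ES_A = 0; EF_A = 8
ES_B = 0; EF_B = 13
ES_C = 0; EF_C = 12
ES_D = 8; EF_D = 8+13 = 21
ES_E = max(EF_A=8, EF_C=12) = 12; EF_E = 12+8 = 20
ES_F = max(EF_B=13, EF_D=21, EF_E=20) = 21; EF_F = 21+5 = 26
Expected project duration μ = 26 days. Critical path: A → D → F.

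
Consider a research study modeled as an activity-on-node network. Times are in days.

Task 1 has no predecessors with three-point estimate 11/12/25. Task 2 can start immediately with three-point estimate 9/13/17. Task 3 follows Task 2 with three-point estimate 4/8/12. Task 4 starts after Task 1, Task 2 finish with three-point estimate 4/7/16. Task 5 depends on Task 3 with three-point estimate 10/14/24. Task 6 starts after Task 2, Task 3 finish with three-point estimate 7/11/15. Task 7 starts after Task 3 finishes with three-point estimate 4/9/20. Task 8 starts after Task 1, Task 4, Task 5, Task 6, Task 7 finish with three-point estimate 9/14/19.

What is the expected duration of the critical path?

50 days

te_Task 1 = (11 + 4·12 + 25)/6 = 84/6 = 14
te_Task 2 = (9 + 4·13 + 17)/6 = 78/6 = 13
te_Task 3 = (4 + 4·8 + 12)/6 = 48/6 = 8
te_Task 4 = (4 + 4·7 + 16)/6 = 48/6 = 8
te_Task 5 = (10 + 4·14 + 24)/6 = 90/6 = 15
te_Task 6 = (7 + 4·11 + 15)/6 = 66/6 = 11
te_Task 7 = (4 + 4·9 + 20)/6 = 60/6 = 10
te_Task 8 = (9 + 4·14 + 19)/6 = 84/6 = 14

Forward pass:
ES_Task 1 = 0; EF_Task 1 = 14
ES_Task 2 = 0; EF_Task 2 = 13
ES_Task 3 = 13; EF_Task 3 = 13+8 = 21
ES_Task 4 = max(EF_Task 1=14, EF_Task 2=13) = 14; EF_Task 4 = 14+8 = 22
ES_Task 5 = 21; EF_Task 5 = 21+15 = 36
ES_Task 6 = max(EF_Task 2=13, EF_Task 3=21) = 21; EF_Task 6 = 21+11 = 32
ES_Task 7 = 21; EF_Task 7 = 21+10 = 31
ES_Task 8 = max(EF_Task 1=14, EF_Task 4=22, EF_Task 5=36, EF_Task 6=32, EF_Task 7=31) = 36; EF_Task 8 = 36+14 = 50
Expected project duration μ = 50 days. Critical path: Task 2 → Task 3 → Task 5 → Task 8.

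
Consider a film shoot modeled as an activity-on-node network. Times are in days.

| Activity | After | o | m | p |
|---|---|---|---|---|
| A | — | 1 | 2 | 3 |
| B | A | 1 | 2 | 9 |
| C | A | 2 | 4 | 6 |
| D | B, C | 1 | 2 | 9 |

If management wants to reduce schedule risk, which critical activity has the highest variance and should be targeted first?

D

te_A = (1 + 4·2 + 3)/6 = 12/6 = 2; σ²_A = ((3−1)/6)² = 0.111
te_B = (1 + 4·2 + 9)/6 = 18/6 = 3; σ²_B = ((9−1)/6)² = 1.778
te_C = (2 + 4·4 + 6)/6 = 24/6 = 4; σ²_C = ((6−2)/6)² = 0.444
te_D = (1 + 4·2 + 9)/6 = 18/6 = 3; σ²_D = ((9−1)/6)² = 1.778

Forward pass:
ES_A = 0; EF_A = 2
ES_B = 2; EF_B = 2+3 = 5
ES_C = 2; EF_C = 2+4 = 6
ES_D = max(EF_B=5, EF_C=6) = 6; EF_D = 6+3 = 9
Expected project duration μ = 9 days. Critical path: A → C → D.

Variances on critical path: σ²_A=0.111, σ²_C=0.444, σ²_D=1.778.
Largest is σ²_D = 1.778.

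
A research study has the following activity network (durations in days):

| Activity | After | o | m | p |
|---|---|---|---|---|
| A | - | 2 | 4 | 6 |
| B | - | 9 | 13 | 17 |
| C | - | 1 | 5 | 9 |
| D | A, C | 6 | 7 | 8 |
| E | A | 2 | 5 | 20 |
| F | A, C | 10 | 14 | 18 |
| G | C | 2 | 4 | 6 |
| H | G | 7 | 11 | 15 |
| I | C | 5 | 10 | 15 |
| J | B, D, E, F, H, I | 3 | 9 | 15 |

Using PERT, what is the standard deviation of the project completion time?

te_A = (2 + 4·4 + 6)/6 = 24/6 = 4; σ²_A = ((6−2)/6)² = 0.444
te_B = (9 + 4·13 + 17)/6 = 78/6 = 13; σ²_B = ((17−9)/6)² = 1.778
te_C = (1 + 4·5 + 9)/6 = 30/6 = 5; σ²_C = ((9−1)/6)² = 1.778
te_D = (6 + 4·7 + 8)/6 = 42/6 = 7; σ²_D = ((8−6)/6)² = 0.111
te_E = (2 + 4·5 + 20)/6 = 42/6 = 7; σ²_E = ((20−2)/6)² = 9.000
te_F = (10 + 4·14 + 18)/6 = 84/6 = 14; σ²_F = ((18−10)/6)² = 1.778
te_G = (2 + 4·4 + 6)/6 = 24/6 = 4; σ²_G = ((6−2)/6)² = 0.444
te_H = (7 + 4·11 + 15)/6 = 66/6 = 11; σ²_H = ((15−7)/6)² = 1.778
te_I = (5 + 4·10 + 15)/6 = 60/6 = 10; σ²_I = ((15−5)/6)² = 2.778
te_J = (3 + 4·9 + 15)/6 = 54/6 = 9; σ²_J = ((15−3)/6)² = 4.000

Forward pass:
ES_A = 0; EF_A = 4
ES_B = 0; EF_B = 13
ES_C = 0; EF_C = 5
ES_D = max(EF_A=4, EF_C=5) = 5; EF_D = 5+7 = 12
ES_E = 4; EF_E = 4+7 = 11
ES_F = max(EF_A=4, EF_C=5) = 5; EF_F = 5+14 = 19
ES_G = 5; EF_G = 5+4 = 9
ES_H = 9; EF_H = 9+11 = 20
ES_I = 5; EF_I = 5+10 = 15
ES_J = max(EF_B=13, EF_D=12, EF_E=11, EF_F=19, EF_H=20, EF_I=15) = 20; EF_J = 20+9 = 29
Expected project duration μ = 29 days. Critical path: C → G → H → J.

Variance along critical path = 1.778 + 0.444 + 1.778 + 4.000 = 8.000
σ = √8.000 = 2.828 days

2.83 days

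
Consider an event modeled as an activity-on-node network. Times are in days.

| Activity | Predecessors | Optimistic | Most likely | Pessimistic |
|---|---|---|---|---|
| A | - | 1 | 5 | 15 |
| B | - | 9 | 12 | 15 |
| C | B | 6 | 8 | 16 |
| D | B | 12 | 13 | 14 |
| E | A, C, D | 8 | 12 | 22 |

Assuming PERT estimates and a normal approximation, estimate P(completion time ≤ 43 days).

0.975

te_A = (1 + 4·5 + 15)/6 = 36/6 = 6; σ²_A = ((15−1)/6)² = 5.444
te_B = (9 + 4·12 + 15)/6 = 72/6 = 12; σ²_B = ((15−9)/6)² = 1.000
te_C = (6 + 4·8 + 16)/6 = 54/6 = 9; σ²_C = ((16−6)/6)² = 2.778
te_D = (12 + 4·13 + 14)/6 = 78/6 = 13; σ²_D = ((14−12)/6)² = 0.111
te_E = (8 + 4·12 + 22)/6 = 78/6 = 13; σ²_E = ((22−8)/6)² = 5.444

Forward pass:
ES_A = 0; EF_A = 6
ES_B = 0; EF_B = 12
ES_C = 12; EF_C = 12+9 = 21
ES_D = 12; EF_D = 12+13 = 25
ES_E = max(EF_A=6, EF_C=21, EF_D=25) = 25; EF_E = 25+13 = 38
Expected project duration μ = 38 days. Critical path: B → D → E.

Variance along critical path = 1.000 + 0.111 + 5.444 = 6.556; σ = √6.556 = 2.560 days.
Z = (43 − 38) / 2.560 = 1.953
P(T ≤ 43) = Φ(1.953) ≈ 0.975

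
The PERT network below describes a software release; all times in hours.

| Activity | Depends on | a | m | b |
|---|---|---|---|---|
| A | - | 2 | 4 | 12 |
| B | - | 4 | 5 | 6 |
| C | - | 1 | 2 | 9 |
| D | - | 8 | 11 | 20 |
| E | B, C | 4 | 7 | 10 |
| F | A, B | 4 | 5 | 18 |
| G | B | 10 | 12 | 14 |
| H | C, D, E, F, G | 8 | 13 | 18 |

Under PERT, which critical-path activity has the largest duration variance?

H

te_A = (2 + 4·4 + 12)/6 = 30/6 = 5; σ²_A = ((12−2)/6)² = 2.778
te_B = (4 + 4·5 + 6)/6 = 30/6 = 5; σ²_B = ((6−4)/6)² = 0.111
te_C = (1 + 4·2 + 9)/6 = 18/6 = 3; σ²_C = ((9−1)/6)² = 1.778
te_D = (8 + 4·11 + 20)/6 = 72/6 = 12; σ²_D = ((20−8)/6)² = 4.000
te_E = (4 + 4·7 + 10)/6 = 42/6 = 7; σ²_E = ((10−4)/6)² = 1.000
te_F = (4 + 4·5 + 18)/6 = 42/6 = 7; σ²_F = ((18−4)/6)² = 5.444
te_G = (10 + 4·12 + 14)/6 = 72/6 = 12; σ²_G = ((14−10)/6)² = 0.444
te_H = (8 + 4·13 + 18)/6 = 78/6 = 13; σ²_H = ((18−8)/6)² = 2.778

Forward pass:
ES_A = 0; EF_A = 5
ES_B = 0; EF_B = 5
ES_C = 0; EF_C = 3
ES_D = 0; EF_D = 12
ES_E = max(EF_B=5, EF_C=3) = 5; EF_E = 5+7 = 12
ES_F = max(EF_A=5, EF_B=5) = 5; EF_F = 5+7 = 12
ES_G = 5; EF_G = 5+12 = 17
ES_H = max(EF_C=3, EF_D=12, EF_E=12, EF_F=12, EF_G=17) = 17; EF_H = 17+13 = 30
Expected project duration μ = 30 hours. Critical path: B → G → H.

Variances on critical path: σ²_B=0.111, σ²_G=0.444, σ²_H=2.778.
Largest is σ²_H = 2.778.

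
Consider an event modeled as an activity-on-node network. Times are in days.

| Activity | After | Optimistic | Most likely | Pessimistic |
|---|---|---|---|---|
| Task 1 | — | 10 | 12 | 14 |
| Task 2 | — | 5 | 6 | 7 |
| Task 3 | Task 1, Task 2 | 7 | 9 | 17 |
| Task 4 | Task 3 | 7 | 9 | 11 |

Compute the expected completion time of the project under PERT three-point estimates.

te_Task 1 = (10 + 4·12 + 14)/6 = 72/6 = 12
te_Task 2 = (5 + 4·6 + 7)/6 = 36/6 = 6
te_Task 3 = (7 + 4·9 + 17)/6 = 60/6 = 10
te_Task 4 = (7 + 4·9 + 11)/6 = 54/6 = 9

Forward pass:
ES_Task 1 = 0; EF_Task 1 = 12
ES_Task 2 = 0; EF_Task 2 = 6
ES_Task 3 = max(EF_Task 1=12, EF_Task 2=6) = 12; EF_Task 3 = 12+10 = 22
ES_Task 4 = 22; EF_Task 4 = 22+9 = 31
Expected project duration μ = 31 days. Critical path: Task 1 → Task 3 → Task 4.

31 days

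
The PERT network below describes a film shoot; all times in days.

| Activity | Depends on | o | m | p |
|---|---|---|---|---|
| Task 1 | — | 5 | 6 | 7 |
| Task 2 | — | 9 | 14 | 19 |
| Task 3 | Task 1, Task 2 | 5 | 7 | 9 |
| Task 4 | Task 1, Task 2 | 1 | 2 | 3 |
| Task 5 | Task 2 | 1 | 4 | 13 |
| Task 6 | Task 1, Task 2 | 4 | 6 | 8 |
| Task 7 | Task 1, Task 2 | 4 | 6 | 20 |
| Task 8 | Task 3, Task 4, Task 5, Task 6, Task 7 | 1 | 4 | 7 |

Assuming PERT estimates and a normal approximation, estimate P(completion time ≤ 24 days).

te_Task 1 = (5 + 4·6 + 7)/6 = 36/6 = 6; σ²_Task 1 = ((7−5)/6)² = 0.111
te_Task 2 = (9 + 4·14 + 19)/6 = 84/6 = 14; σ²_Task 2 = ((19−9)/6)² = 2.778
te_Task 3 = (5 + 4·7 + 9)/6 = 42/6 = 7; σ²_Task 3 = ((9−5)/6)² = 0.444
te_Task 4 = (1 + 4·2 + 3)/6 = 12/6 = 2; σ²_Task 4 = ((3−1)/6)² = 0.111
te_Task 5 = (1 + 4·4 + 13)/6 = 30/6 = 5; σ²_Task 5 = ((13−1)/6)² = 4.000
te_Task 6 = (4 + 4·6 + 8)/6 = 36/6 = 6; σ²_Task 6 = ((8−4)/6)² = 0.444
te_Task 7 = (4 + 4·6 + 20)/6 = 48/6 = 8; σ²_Task 7 = ((20−4)/6)² = 7.111
te_Task 8 = (1 + 4·4 + 7)/6 = 24/6 = 4; σ²_Task 8 = ((7−1)/6)² = 1.000

Forward pass:
ES_Task 1 = 0; EF_Task 1 = 6
ES_Task 2 = 0; EF_Task 2 = 14
ES_Task 3 = max(EF_Task 1=6, EF_Task 2=14) = 14; EF_Task 3 = 14+7 = 21
ES_Task 4 = max(EF_Task 1=6, EF_Task 2=14) = 14; EF_Task 4 = 14+2 = 16
ES_Task 5 = 14; EF_Task 5 = 14+5 = 19
ES_Task 6 = max(EF_Task 1=6, EF_Task 2=14) = 14; EF_Task 6 = 14+6 = 20
ES_Task 7 = max(EF_Task 1=6, EF_Task 2=14) = 14; EF_Task 7 = 14+8 = 22
ES_Task 8 = max(EF_Task 3=21, EF_Task 4=16, EF_Task 5=19, EF_Task 6=20, EF_Task 7=22) = 22; EF_Task 8 = 22+4 = 26
Expected project duration μ = 26 days. Critical path: Task 2 → Task 7 → Task 8.

Variance along critical path = 2.778 + 7.111 + 1.000 = 10.889; σ = √10.889 = 3.300 days.
Z = (24 − 26) / 3.300 = -0.606
P(T ≤ 24) = Φ(-0.606) ≈ 0.272

0.272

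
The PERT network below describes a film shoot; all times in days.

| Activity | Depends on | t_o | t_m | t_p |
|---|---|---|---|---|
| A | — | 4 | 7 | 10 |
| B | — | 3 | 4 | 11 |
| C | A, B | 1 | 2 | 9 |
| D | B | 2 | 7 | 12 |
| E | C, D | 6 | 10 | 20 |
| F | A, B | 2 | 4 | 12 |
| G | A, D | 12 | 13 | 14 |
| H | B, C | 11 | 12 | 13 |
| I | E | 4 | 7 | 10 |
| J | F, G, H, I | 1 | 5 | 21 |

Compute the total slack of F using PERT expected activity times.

te_A = (4 + 4·7 + 10)/6 = 42/6 = 7
te_B = (3 + 4·4 + 11)/6 = 30/6 = 5
te_C = (1 + 4·2 + 9)/6 = 18/6 = 3
te_D = (2 + 4·7 + 12)/6 = 42/6 = 7
te_E = (6 + 4·10 + 20)/6 = 66/6 = 11
te_F = (2 + 4·4 + 12)/6 = 30/6 = 5
te_G = (12 + 4·13 + 14)/6 = 78/6 = 13
te_H = (11 + 4·12 + 13)/6 = 72/6 = 12
te_I = (4 + 4·7 + 10)/6 = 42/6 = 7
te_J = (1 + 4·5 + 21)/6 = 42/6 = 7

Forward pass:
ES_A = 0; EF_A = 7
ES_B = 0; EF_B = 5
ES_C = max(EF_A=7, EF_B=5) = 7; EF_C = 7+3 = 10
ES_D = 5; EF_D = 5+7 = 12
ES_E = max(EF_C=10, EF_D=12) = 12; EF_E = 12+11 = 23
ES_F = max(EF_A=7, EF_B=5) = 7; EF_F = 7+5 = 12
ES_G = max(EF_A=7, EF_D=12) = 12; EF_G = 12+13 = 25
ES_H = max(EF_B=5, EF_C=10) = 10; EF_H = 10+12 = 22
ES_I = 23; EF_I = 23+7 = 30
ES_J = max(EF_F=12, EF_G=25, EF_H=22, EF_I=30) = 30; EF_J = 30+7 = 37
Expected project duration μ = 37 days. Critical path: B → D → E → I → J.

Backward pass:
LF_J = 37; LS_J = 37−7 = 30
LF_I = LS_J = 30; LS_I = 30−7 = 23
LF_H = LS_J = 30; LS_H = 30−12 = 18
LF_G = LS_J = 30; LS_G = 30−13 = 17
LF_F = LS_J = 30; LS_F = 30−5 = 25
LF_E = LS_I = 23; LS_E = 23−11 = 12
LF_D = min(LS_E=12, LS_G=17) = 12; LS_D = 12−7 = 5
LF_C = min(LS_E=12, LS_H=18) = 12; LS_C = 12−3 = 9
LF_B = min(LS_C=9, LS_D=5, LS_F=25, LS_H=18) = 5; LS_B = 5−5 = 0
LF_A = min(LS_C=9, LS_F=25, LS_G=17) = 9; LS_A = 9−7 = 2
Slack_F = LS_F − ES_F = 25 − 7 = 18

18 days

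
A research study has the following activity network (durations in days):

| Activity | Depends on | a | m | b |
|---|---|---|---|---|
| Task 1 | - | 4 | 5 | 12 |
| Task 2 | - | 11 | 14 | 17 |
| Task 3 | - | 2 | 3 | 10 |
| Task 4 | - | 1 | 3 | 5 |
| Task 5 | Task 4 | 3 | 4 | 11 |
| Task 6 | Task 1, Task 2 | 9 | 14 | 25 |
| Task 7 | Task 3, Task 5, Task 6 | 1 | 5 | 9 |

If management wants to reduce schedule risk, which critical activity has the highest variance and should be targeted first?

Task 6

te_Task 1 = (4 + 4·5 + 12)/6 = 36/6 = 6; σ²_Task 1 = ((12−4)/6)² = 1.778
te_Task 2 = (11 + 4·14 + 17)/6 = 84/6 = 14; σ²_Task 2 = ((17−11)/6)² = 1.000
te_Task 3 = (2 + 4·3 + 10)/6 = 24/6 = 4; σ²_Task 3 = ((10−2)/6)² = 1.778
te_Task 4 = (1 + 4·3 + 5)/6 = 18/6 = 3; σ²_Task 4 = ((5−1)/6)² = 0.444
te_Task 5 = (3 + 4·4 + 11)/6 = 30/6 = 5; σ²_Task 5 = ((11−3)/6)² = 1.778
te_Task 6 = (9 + 4·14 + 25)/6 = 90/6 = 15; σ²_Task 6 = ((25−9)/6)² = 7.111
te_Task 7 = (1 + 4·5 + 9)/6 = 30/6 = 5; σ²_Task 7 = ((9−1)/6)² = 1.778

Forward pass:
ES_Task 1 = 0; EF_Task 1 = 6
ES_Task 2 = 0; EF_Task 2 = 14
ES_Task 3 = 0; EF_Task 3 = 4
ES_Task 4 = 0; EF_Task 4 = 3
ES_Task 5 = 3; EF_Task 5 = 3+5 = 8
ES_Task 6 = max(EF_Task 1=6, EF_Task 2=14) = 14; EF_Task 6 = 14+15 = 29
ES_Task 7 = max(EF_Task 3=4, EF_Task 5=8, EF_Task 6=29) = 29; EF_Task 7 = 29+5 = 34
Expected project duration μ = 34 days. Critical path: Task 2 → Task 6 → Task 7.

Variances on critical path: σ²_Task 2=1.000, σ²_Task 6=7.111, σ²_Task 7=1.778.
Largest is σ²_Task 6 = 7.111.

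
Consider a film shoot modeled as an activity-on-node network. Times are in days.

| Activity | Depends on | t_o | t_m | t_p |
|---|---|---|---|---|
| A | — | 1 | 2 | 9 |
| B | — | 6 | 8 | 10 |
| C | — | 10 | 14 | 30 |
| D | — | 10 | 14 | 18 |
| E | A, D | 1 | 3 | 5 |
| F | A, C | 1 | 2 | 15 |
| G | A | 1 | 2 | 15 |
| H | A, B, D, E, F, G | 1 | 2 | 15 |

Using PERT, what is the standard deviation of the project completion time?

4.69 days

te_A = (1 + 4·2 + 9)/6 = 18/6 = 3; σ²_A = ((9−1)/6)² = 1.778
te_B = (6 + 4·8 + 10)/6 = 48/6 = 8; σ²_B = ((10−6)/6)² = 0.444
te_C = (10 + 4·14 + 30)/6 = 96/6 = 16; σ²_C = ((30−10)/6)² = 11.111
te_D = (10 + 4·14 + 18)/6 = 84/6 = 14; σ²_D = ((18−10)/6)² = 1.778
te_E = (1 + 4·3 + 5)/6 = 18/6 = 3; σ²_E = ((5−1)/6)² = 0.444
te_F = (1 + 4·2 + 15)/6 = 24/6 = 4; σ²_F = ((15−1)/6)² = 5.444
te_G = (1 + 4·2 + 15)/6 = 24/6 = 4; σ²_G = ((15−1)/6)² = 5.444
te_H = (1 + 4·2 + 15)/6 = 24/6 = 4; σ²_H = ((15−1)/6)² = 5.444

Forward pass:
ES_A = 0; EF_A = 3
ES_B = 0; EF_B = 8
ES_C = 0; EF_C = 16
ES_D = 0; EF_D = 14
ES_E = max(EF_A=3, EF_D=14) = 14; EF_E = 14+3 = 17
ES_F = max(EF_A=3, EF_C=16) = 16; EF_F = 16+4 = 20
ES_G = 3; EF_G = 3+4 = 7
ES_H = max(EF_A=3, EF_B=8, EF_D=14, EF_E=17, EF_F=20, EF_G=7) = 20; EF_H = 20+4 = 24
Expected project duration μ = 24 days. Critical path: C → F → H.

Variance along critical path = 11.111 + 5.444 + 5.444 = 22.000
σ = √22.000 = 4.690 days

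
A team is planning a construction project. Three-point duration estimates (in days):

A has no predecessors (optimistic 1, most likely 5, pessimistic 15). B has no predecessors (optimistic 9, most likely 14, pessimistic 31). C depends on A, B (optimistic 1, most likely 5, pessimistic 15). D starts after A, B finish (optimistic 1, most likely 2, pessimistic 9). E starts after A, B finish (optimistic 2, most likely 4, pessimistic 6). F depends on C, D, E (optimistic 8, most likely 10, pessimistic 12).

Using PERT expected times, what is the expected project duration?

te_A = (1 + 4·5 + 15)/6 = 36/6 = 6
te_B = (9 + 4·14 + 31)/6 = 96/6 = 16
te_C = (1 + 4·5 + 15)/6 = 36/6 = 6
te_D = (1 + 4·2 + 9)/6 = 18/6 = 3
te_E = (2 + 4·4 + 6)/6 = 24/6 = 4
te_F = (8 + 4·10 + 12)/6 = 60/6 = 10

Forward pass:
ES_A = 0; EF_A = 6
ES_B = 0; EF_B = 16
ES_C = max(EF_A=6, EF_B=16) = 16; EF_C = 16+6 = 22
ES_D = max(EF_A=6, EF_B=16) = 16; EF_D = 16+3 = 19
ES_E = max(EF_A=6, EF_B=16) = 16; EF_E = 16+4 = 20
ES_F = max(EF_C=22, EF_D=19, EF_E=20) = 22; EF_F = 22+10 = 32
Expected project duration μ = 32 days. Critical path: B → C → F.

32 days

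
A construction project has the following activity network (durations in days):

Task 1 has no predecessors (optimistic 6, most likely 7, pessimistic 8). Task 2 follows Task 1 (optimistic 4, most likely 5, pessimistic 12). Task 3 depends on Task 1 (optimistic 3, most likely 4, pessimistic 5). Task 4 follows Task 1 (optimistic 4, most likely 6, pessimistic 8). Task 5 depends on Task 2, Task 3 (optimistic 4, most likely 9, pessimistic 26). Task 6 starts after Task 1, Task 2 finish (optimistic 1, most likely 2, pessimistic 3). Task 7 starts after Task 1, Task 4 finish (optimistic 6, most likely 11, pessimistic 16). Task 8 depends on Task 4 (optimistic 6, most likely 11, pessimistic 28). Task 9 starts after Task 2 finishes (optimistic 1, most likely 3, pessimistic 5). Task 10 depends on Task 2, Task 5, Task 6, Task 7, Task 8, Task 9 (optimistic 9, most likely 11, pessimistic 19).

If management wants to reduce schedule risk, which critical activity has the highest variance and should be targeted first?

te_Task 1 = (6 + 4·7 + 8)/6 = 42/6 = 7; σ²_Task 1 = ((8−6)/6)² = 0.111
te_Task 2 = (4 + 4·5 + 12)/6 = 36/6 = 6; σ²_Task 2 = ((12−4)/6)² = 1.778
te_Task 3 = (3 + 4·4 + 5)/6 = 24/6 = 4; σ²_Task 3 = ((5−3)/6)² = 0.111
te_Task 4 = (4 + 4·6 + 8)/6 = 36/6 = 6; σ²_Task 4 = ((8−4)/6)² = 0.444
te_Task 5 = (4 + 4·9 + 26)/6 = 66/6 = 11; σ²_Task 5 = ((26−4)/6)² = 13.444
te_Task 6 = (1 + 4·2 + 3)/6 = 12/6 = 2; σ²_Task 6 = ((3−1)/6)² = 0.111
te_Task 7 = (6 + 4·11 + 16)/6 = 66/6 = 11; σ²_Task 7 = ((16−6)/6)² = 2.778
te_Task 8 = (6 + 4·11 + 28)/6 = 78/6 = 13; σ²_Task 8 = ((28−6)/6)² = 13.444
te_Task 9 = (1 + 4·3 + 5)/6 = 18/6 = 3; σ²_Task 9 = ((5−1)/6)² = 0.444
te_Task 10 = (9 + 4·11 + 19)/6 = 72/6 = 12; σ²_Task 10 = ((19−9)/6)² = 2.778

Forward pass:
ES_Task 1 = 0; EF_Task 1 = 7
ES_Task 2 = 7; EF_Task 2 = 7+6 = 13
ES_Task 3 = 7; EF_Task 3 = 7+4 = 11
ES_Task 4 = 7; EF_Task 4 = 7+6 = 13
ES_Task 5 = max(EF_Task 2=13, EF_Task 3=11) = 13; EF_Task 5 = 13+11 = 24
ES_Task 6 = max(EF_Task 1=7, EF_Task 2=13) = 13; EF_Task 6 = 13+2 = 15
ES_Task 7 = max(EF_Task 1=7, EF_Task 4=13) = 13; EF_Task 7 = 13+11 = 24
ES_Task 8 = 13; EF_Task 8 = 13+13 = 26
ES_Task 9 = 13; EF_Task 9 = 13+3 = 16
ES_Task 10 = max(EF_Task 2=13, EF_Task 5=24, EF_Task 6=15, EF_Task 7=24, EF_Task 8=26, EF_Task 9=16) = 26; EF_Task 10 = 26+12 = 38
Expected project duration μ = 38 days. Critical path: Task 1 → Task 4 → Task 8 → Task 10.

Variances on critical path: σ²_Task 1=0.111, σ²_Task 4=0.444, σ²_Task 8=13.444, σ²_Task 10=2.778.
Largest is σ²_Task 8 = 13.444.

Task 8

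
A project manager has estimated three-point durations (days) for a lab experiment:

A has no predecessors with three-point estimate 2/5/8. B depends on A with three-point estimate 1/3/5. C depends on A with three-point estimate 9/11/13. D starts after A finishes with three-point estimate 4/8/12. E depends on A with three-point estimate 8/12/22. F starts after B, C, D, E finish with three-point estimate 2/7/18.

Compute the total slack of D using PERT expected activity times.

5 days

te_A = (2 + 4·5 + 8)/6 = 30/6 = 5
te_B = (1 + 4·3 + 5)/6 = 18/6 = 3
te_C = (9 + 4·11 + 13)/6 = 66/6 = 11
te_D = (4 + 4·8 + 12)/6 = 48/6 = 8
te_E = (8 + 4·12 + 22)/6 = 78/6 = 13
te_F = (2 + 4·7 + 18)/6 = 48/6 = 8

Forward pass:
ES_A = 0; EF_A = 5
ES_B = 5; EF_B = 5+3 = 8
ES_C = 5; EF_C = 5+11 = 16
ES_D = 5; EF_D = 5+8 = 13
ES_E = 5; EF_E = 5+13 = 18
ES_F = max(EF_B=8, EF_C=16, EF_D=13, EF_E=18) = 18; EF_F = 18+8 = 26
Expected project duration μ = 26 days. Critical path: A → E → F.

Backward pass:
LF_F = 26; LS_F = 26−8 = 18
LF_E = LS_F = 18; LS_E = 18−13 = 5
LF_D = LS_F = 18; LS_D = 18−8 = 10
LF_C = LS_F = 18; LS_C = 18−11 = 7
LF_B = LS_F = 18; LS_B = 18−3 = 15
LF_A = min(LS_B=15, LS_C=7, LS_D=10, LS_E=5) = 5; LS_A = 5−5 = 0
Slack_D = LS_D − ES_D = 10 − 5 = 5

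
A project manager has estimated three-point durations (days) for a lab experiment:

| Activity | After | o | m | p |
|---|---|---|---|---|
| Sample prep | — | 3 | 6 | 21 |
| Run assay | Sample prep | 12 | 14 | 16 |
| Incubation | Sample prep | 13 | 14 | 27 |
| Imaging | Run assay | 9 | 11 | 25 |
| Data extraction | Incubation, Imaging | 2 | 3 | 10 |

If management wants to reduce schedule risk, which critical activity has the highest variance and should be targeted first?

te_Sample prep = (3 + 4·6 + 21)/6 = 48/6 = 8; σ²_Sample prep = ((21−3)/6)² = 9.000
te_Run assay = (12 + 4·14 + 16)/6 = 84/6 = 14; σ²_Run assay = ((16−12)/6)² = 0.444
te_Incubation = (13 + 4·14 + 27)/6 = 96/6 = 16; σ²_Incubation = ((27−13)/6)² = 5.444
te_Imaging = (9 + 4·11 + 25)/6 = 78/6 = 13; σ²_Imaging = ((25−9)/6)² = 7.111
te_Data extraction = (2 + 4·3 + 10)/6 = 24/6 = 4; σ²_Data extraction = ((10−2)/6)² = 1.778

Forward pass:
ES_Sample prep = 0; EF_Sample prep = 8
ES_Run assay = 8; EF_Run assay = 8+14 = 22
ES_Incubation = 8; EF_Incubation = 8+16 = 24
ES_Imaging = 22; EF_Imaging = 22+13 = 35
ES_Data extraction = max(EF_Incubation=24, EF_Imaging=35) = 35; EF_Data extraction = 35+4 = 39
Expected project duration μ = 39 days. Critical path: Sample prep → Run assay → Imaging → Data extraction.

Variances on critical path: σ²_Sample prep=9.000, σ²_Run assay=0.444, σ²_Imaging=7.111, σ²_Data extraction=1.778.
Largest is σ²_Sample prep = 9.000.

Sample prep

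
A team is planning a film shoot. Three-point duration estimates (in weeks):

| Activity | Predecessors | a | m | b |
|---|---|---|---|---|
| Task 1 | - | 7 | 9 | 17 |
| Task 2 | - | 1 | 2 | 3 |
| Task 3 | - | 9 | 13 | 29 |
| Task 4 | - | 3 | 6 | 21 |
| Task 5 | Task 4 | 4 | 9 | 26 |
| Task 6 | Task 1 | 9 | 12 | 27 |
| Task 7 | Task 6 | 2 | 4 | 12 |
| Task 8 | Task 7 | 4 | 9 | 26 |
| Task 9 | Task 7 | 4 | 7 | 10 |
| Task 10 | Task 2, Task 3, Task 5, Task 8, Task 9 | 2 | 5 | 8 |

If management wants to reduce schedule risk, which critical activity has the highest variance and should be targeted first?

te_Task 1 = (7 + 4·9 + 17)/6 = 60/6 = 10; σ²_Task 1 = ((17−7)/6)² = 2.778
te_Task 2 = (1 + 4·2 + 3)/6 = 12/6 = 2; σ²_Task 2 = ((3−1)/6)² = 0.111
te_Task 3 = (9 + 4·13 + 29)/6 = 90/6 = 15; σ²_Task 3 = ((29−9)/6)² = 11.111
te_Task 4 = (3 + 4·6 + 21)/6 = 48/6 = 8; σ²_Task 4 = ((21−3)/6)² = 9.000
te_Task 5 = (4 + 4·9 + 26)/6 = 66/6 = 11; σ²_Task 5 = ((26−4)/6)² = 13.444
te_Task 6 = (9 + 4·12 + 27)/6 = 84/6 = 14; σ²_Task 6 = ((27−9)/6)² = 9.000
te_Task 7 = (2 + 4·4 + 12)/6 = 30/6 = 5; σ²_Task 7 = ((12−2)/6)² = 2.778
te_Task 8 = (4 + 4·9 + 26)/6 = 66/6 = 11; σ²_Task 8 = ((26−4)/6)² = 13.444
te_Task 9 = (4 + 4·7 + 10)/6 = 42/6 = 7; σ²_Task 9 = ((10−4)/6)² = 1.000
te_Task 10 = (2 + 4·5 + 8)/6 = 30/6 = 5; σ²_Task 10 = ((8−2)/6)² = 1.000

Forward pass:
ES_Task 1 = 0; EF_Task 1 = 10
ES_Task 2 = 0; EF_Task 2 = 2
ES_Task 3 = 0; EF_Task 3 = 15
ES_Task 4 = 0; EF_Task 4 = 8
ES_Task 5 = 8; EF_Task 5 = 8+11 = 19
ES_Task 6 = 10; EF_Task 6 = 10+14 = 24
ES_Task 7 = 24; EF_Task 7 = 24+5 = 29
ES_Task 8 = 29; EF_Task 8 = 29+11 = 40
ES_Task 9 = 29; EF_Task 9 = 29+7 = 36
ES_Task 10 = max(EF_Task 2=2, EF_Task 3=15, EF_Task 5=19, EF_Task 8=40, EF_Task 9=36) = 40; EF_Task 10 = 40+5 = 45
Expected project duration μ = 45 weeks. Critical path: Task 1 → Task 6 → Task 7 → Task 8 → Task 10.

Variances on critical path: σ²_Task 1=2.778, σ²_Task 6=9.000, σ²_Task 7=2.778, σ²_Task 8=13.444, σ²_Task 10=1.000.
Largest is σ²_Task 8 = 13.444.

Task 8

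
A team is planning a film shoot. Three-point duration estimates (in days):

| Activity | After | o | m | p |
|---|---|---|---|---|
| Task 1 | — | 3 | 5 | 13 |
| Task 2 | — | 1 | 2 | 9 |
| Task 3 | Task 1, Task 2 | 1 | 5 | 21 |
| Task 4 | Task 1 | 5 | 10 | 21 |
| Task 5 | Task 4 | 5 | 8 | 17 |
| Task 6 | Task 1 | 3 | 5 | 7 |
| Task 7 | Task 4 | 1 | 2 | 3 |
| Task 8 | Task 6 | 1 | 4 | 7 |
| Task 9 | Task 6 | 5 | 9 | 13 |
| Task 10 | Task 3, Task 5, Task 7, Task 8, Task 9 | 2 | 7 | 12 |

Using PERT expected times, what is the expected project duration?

33 days

te_Task 1 = (3 + 4·5 + 13)/6 = 36/6 = 6
te_Task 2 = (1 + 4·2 + 9)/6 = 18/6 = 3
te_Task 3 = (1 + 4·5 + 21)/6 = 42/6 = 7
te_Task 4 = (5 + 4·10 + 21)/6 = 66/6 = 11
te_Task 5 = (5 + 4·8 + 17)/6 = 54/6 = 9
te_Task 6 = (3 + 4·5 + 7)/6 = 30/6 = 5
te_Task 7 = (1 + 4·2 + 3)/6 = 12/6 = 2
te_Task 8 = (1 + 4·4 + 7)/6 = 24/6 = 4
te_Task 9 = (5 + 4·9 + 13)/6 = 54/6 = 9
te_Task 10 = (2 + 4·7 + 12)/6 = 42/6 = 7

Forward pass:
ES_Task 1 = 0; EF_Task 1 = 6
ES_Task 2 = 0; EF_Task 2 = 3
ES_Task 3 = max(EF_Task 1=6, EF_Task 2=3) = 6; EF_Task 3 = 6+7 = 13
ES_Task 4 = 6; EF_Task 4 = 6+11 = 17
ES_Task 5 = 17; EF_Task 5 = 17+9 = 26
ES_Task 6 = 6; EF_Task 6 = 6+5 = 11
ES_Task 7 = 17; EF_Task 7 = 17+2 = 19
ES_Task 8 = 11; EF_Task 8 = 11+4 = 15
ES_Task 9 = 11; EF_Task 9 = 11+9 = 20
ES_Task 10 = max(EF_Task 3=13, EF_Task 5=26, EF_Task 7=19, EF_Task 8=15, EF_Task 9=20) = 26; EF_Task 10 = 26+7 = 33
Expected project duration μ = 33 days. Critical path: Task 1 → Task 4 → Task 5 → Task 10.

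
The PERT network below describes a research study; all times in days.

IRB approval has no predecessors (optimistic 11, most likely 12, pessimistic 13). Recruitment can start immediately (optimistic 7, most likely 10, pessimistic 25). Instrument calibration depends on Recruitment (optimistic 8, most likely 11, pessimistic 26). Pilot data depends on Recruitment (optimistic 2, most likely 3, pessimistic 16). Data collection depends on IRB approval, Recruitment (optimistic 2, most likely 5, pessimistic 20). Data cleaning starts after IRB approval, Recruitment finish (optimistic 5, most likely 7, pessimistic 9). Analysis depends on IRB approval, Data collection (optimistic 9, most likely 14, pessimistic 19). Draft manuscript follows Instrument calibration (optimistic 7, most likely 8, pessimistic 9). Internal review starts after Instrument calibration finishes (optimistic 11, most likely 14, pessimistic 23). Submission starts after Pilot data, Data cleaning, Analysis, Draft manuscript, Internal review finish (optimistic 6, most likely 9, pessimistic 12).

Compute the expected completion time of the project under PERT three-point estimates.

te_IRB approval = (11 + 4·12 + 13)/6 = 72/6 = 12
te_Recruitment = (7 + 4·10 + 25)/6 = 72/6 = 12
te_Instrument calibration = (8 + 4·11 + 26)/6 = 78/6 = 13
te_Pilot data = (2 + 4·3 + 16)/6 = 30/6 = 5
te_Data collection = (2 + 4·5 + 20)/6 = 42/6 = 7
te_Data cleaning = (5 + 4·7 + 9)/6 = 42/6 = 7
te_Analysis = (9 + 4·14 + 19)/6 = 84/6 = 14
te_Draft manuscript = (7 + 4·8 + 9)/6 = 48/6 = 8
te_Internal review = (11 + 4·14 + 23)/6 = 90/6 = 15
te_Submission = (6 + 4·9 + 12)/6 = 54/6 = 9

Forward pass:
ES_IRB approval = 0; EF_IRB approval = 12
ES_Recruitment = 0; EF_Recruitment = 12
ES_Instrument calibration = 12; EF_Instrument calibration = 12+13 = 25
ES_Pilot data = 12; EF_Pilot data = 12+5 = 17
ES_Data collection = max(EF_IRB approval=12, EF_Recruitment=12) = 12; EF_Data collection = 12+7 = 19
ES_Data cleaning = max(EF_IRB approval=12, EF_Recruitment=12) = 12; EF_Data cleaning = 12+7 = 19
ES_Analysis = max(EF_IRB approval=12, EF_Data collection=19) = 19; EF_Analysis = 19+14 = 33
ES_Draft manuscript = 25; EF_Draft manuscript = 25+8 = 33
ES_Internal review = 25; EF_Internal review = 25+15 = 40
ES_Submission = max(EF_Pilot data=17, EF_Data cleaning=19, EF_Analysis=33, EF_Draft manuscript=33, EF_Internal review=40) = 40; EF_Submission = 40+9 = 49
Expected project duration μ = 49 days. Critical path: Recruitment → Instrument calibration → Internal review → Submission.

49 days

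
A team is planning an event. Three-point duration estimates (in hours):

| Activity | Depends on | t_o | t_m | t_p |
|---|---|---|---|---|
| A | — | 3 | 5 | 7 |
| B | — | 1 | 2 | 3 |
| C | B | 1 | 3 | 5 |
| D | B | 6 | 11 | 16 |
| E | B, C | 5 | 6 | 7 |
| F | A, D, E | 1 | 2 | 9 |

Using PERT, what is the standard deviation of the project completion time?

te_A = (3 + 4·5 + 7)/6 = 30/6 = 5; σ²_A = ((7−3)/6)² = 0.444
te_B = (1 + 4·2 + 3)/6 = 12/6 = 2; σ²_B = ((3−1)/6)² = 0.111
te_C = (1 + 4·3 + 5)/6 = 18/6 = 3; σ²_C = ((5−1)/6)² = 0.444
te_D = (6 + 4·11 + 16)/6 = 66/6 = 11; σ²_D = ((16−6)/6)² = 2.778
te_E = (5 + 4·6 + 7)/6 = 36/6 = 6; σ²_E = ((7−5)/6)² = 0.111
te_F = (1 + 4·2 + 9)/6 = 18/6 = 3; σ²_F = ((9−1)/6)² = 1.778

Forward pass:
ES_A = 0; EF_A = 5
ES_B = 0; EF_B = 2
ES_C = 2; EF_C = 2+3 = 5
ES_D = 2; EF_D = 2+11 = 13
ES_E = max(EF_B=2, EF_C=5) = 5; EF_E = 5+6 = 11
ES_F = max(EF_A=5, EF_D=13, EF_E=11) = 13; EF_F = 13+3 = 16
Expected project duration μ = 16 hours. Critical path: B → D → F.

Variance along critical path = 0.111 + 2.778 + 1.778 = 4.667
σ = √4.667 = 2.160 hours

2.16 hours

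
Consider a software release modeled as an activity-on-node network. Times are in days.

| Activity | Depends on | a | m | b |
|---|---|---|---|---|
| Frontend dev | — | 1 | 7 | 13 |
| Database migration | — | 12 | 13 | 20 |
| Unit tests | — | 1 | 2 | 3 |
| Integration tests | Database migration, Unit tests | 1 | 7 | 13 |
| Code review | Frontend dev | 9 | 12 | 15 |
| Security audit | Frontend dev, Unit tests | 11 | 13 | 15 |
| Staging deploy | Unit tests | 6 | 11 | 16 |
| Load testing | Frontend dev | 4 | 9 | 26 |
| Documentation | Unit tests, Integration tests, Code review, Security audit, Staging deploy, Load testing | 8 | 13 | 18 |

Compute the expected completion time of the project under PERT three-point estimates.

te_Frontend dev = (1 + 4·7 + 13)/6 = 42/6 = 7
te_Database migration = (12 + 4·13 + 20)/6 = 84/6 = 14
te_Unit tests = (1 + 4·2 + 3)/6 = 12/6 = 2
te_Integration tests = (1 + 4·7 + 13)/6 = 42/6 = 7
te_Code review = (9 + 4·12 + 15)/6 = 72/6 = 12
te_Security audit = (11 + 4·13 + 15)/6 = 78/6 = 13
te_Staging deploy = (6 + 4·11 + 16)/6 = 66/6 = 11
te_Load testing = (4 + 4·9 + 26)/6 = 66/6 = 11
te_Documentation = (8 + 4·13 + 18)/6 = 78/6 = 13

Forward pass:
ES_Frontend dev = 0; EF_Frontend dev = 7
ES_Database migration = 0; EF_Database migration = 14
ES_Unit tests = 0; EF_Unit tests = 2
ES_Integration tests = max(EF_Database migration=14, EF_Unit tests=2) = 14; EF_Integration tests = 14+7 = 21
ES_Code review = 7; EF_Code review = 7+12 = 19
ES_Security audit = max(EF_Frontend dev=7, EF_Unit tests=2) = 7; EF_Security audit = 7+13 = 20
ES_Staging deploy = 2; EF_Staging deploy = 2+11 = 13
ES_Load testing = 7; EF_Load testing = 7+11 = 18
ES_Documentation = max(EF_Unit tests=2, EF_Integration tests=21, EF_Code review=19, EF_Security audit=20, EF_Staging deploy=13, EF_Load testing=18) = 21; EF_Documentation = 21+13 = 34
Expected project duration μ = 34 days. Critical path: Database migration → Integration tests → Documentation.

34 days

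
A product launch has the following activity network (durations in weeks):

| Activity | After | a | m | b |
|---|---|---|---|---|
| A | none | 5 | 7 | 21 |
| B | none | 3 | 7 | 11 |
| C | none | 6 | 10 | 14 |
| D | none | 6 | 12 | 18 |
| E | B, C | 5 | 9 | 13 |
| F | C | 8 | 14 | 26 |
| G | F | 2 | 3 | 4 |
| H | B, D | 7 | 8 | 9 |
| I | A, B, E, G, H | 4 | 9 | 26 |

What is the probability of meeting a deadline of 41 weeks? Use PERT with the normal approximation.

te_A = (5 + 4·7 + 21)/6 = 54/6 = 9; σ²_A = ((21−5)/6)² = 7.111
te_B = (3 + 4·7 + 11)/6 = 42/6 = 7; σ²_B = ((11−3)/6)² = 1.778
te_C = (6 + 4·10 + 14)/6 = 60/6 = 10; σ²_C = ((14−6)/6)² = 1.778
te_D = (6 + 4·12 + 18)/6 = 72/6 = 12; σ²_D = ((18−6)/6)² = 4.000
te_E = (5 + 4·9 + 13)/6 = 54/6 = 9; σ²_E = ((13−5)/6)² = 1.778
te_F = (8 + 4·14 + 26)/6 = 90/6 = 15; σ²_F = ((26−8)/6)² = 9.000
te_G = (2 + 4·3 + 4)/6 = 18/6 = 3; σ²_G = ((4−2)/6)² = 0.111
te_H = (7 + 4·8 + 9)/6 = 48/6 = 8; σ²_H = ((9−7)/6)² = 0.111
te_I = (4 + 4·9 + 26)/6 = 66/6 = 11; σ²_I = ((26−4)/6)² = 13.444

Forward pass:
ES_A = 0; EF_A = 9
ES_B = 0; EF_B = 7
ES_C = 0; EF_C = 10
ES_D = 0; EF_D = 12
ES_E = max(EF_B=7, EF_C=10) = 10; EF_E = 10+9 = 19
ES_F = 10; EF_F = 10+15 = 25
ES_G = 25; EF_G = 25+3 = 28
ES_H = max(EF_B=7, EF_D=12) = 12; EF_H = 12+8 = 20
ES_I = max(EF_A=9, EF_B=7, EF_E=19, EF_G=28, EF_H=20) = 28; EF_I = 28+11 = 39
Expected project duration μ = 39 weeks. Critical path: C → F → G → I.

Variance along critical path = 1.778 + 9.000 + 0.111 + 13.444 = 24.333; σ = √24.333 = 4.933 weeks.
Z = (41 − 39) / 4.933 = 0.405
P(T ≤ 41) = Φ(0.405) ≈ 0.657

0.657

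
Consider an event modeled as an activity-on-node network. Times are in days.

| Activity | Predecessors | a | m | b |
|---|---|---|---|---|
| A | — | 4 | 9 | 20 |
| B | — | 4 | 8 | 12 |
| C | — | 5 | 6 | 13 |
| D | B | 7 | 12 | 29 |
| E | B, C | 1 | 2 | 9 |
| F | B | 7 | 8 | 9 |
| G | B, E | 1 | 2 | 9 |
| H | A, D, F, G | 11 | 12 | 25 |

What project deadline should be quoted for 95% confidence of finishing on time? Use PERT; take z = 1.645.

te_A = (4 + 4·9 + 20)/6 = 60/6 = 10; σ²_A = ((20−4)/6)² = 7.111
te_B = (4 + 4·8 + 12)/6 = 48/6 = 8; σ²_B = ((12−4)/6)² = 1.778
te_C = (5 + 4·6 + 13)/6 = 42/6 = 7; σ²_C = ((13−5)/6)² = 1.778
te_D = (7 + 4·12 + 29)/6 = 84/6 = 14; σ²_D = ((29−7)/6)² = 13.444
te_E = (1 + 4·2 + 9)/6 = 18/6 = 3; σ²_E = ((9−1)/6)² = 1.778
te_F = (7 + 4·8 + 9)/6 = 48/6 = 8; σ²_F = ((9−7)/6)² = 0.111
te_G = (1 + 4·2 + 9)/6 = 18/6 = 3; σ²_G = ((9−1)/6)² = 1.778
te_H = (11 + 4·12 + 25)/6 = 84/6 = 14; σ²_H = ((25−11)/6)² = 5.444

Forward pass:
ES_A = 0; EF_A = 10
ES_B = 0; EF_B = 8
ES_C = 0; EF_C = 7
ES_D = 8; EF_D = 8+14 = 22
ES_E = max(EF_B=8, EF_C=7) = 8; EF_E = 8+3 = 11
ES_F = 8; EF_F = 8+8 = 16
ES_G = max(EF_B=8, EF_E=11) = 11; EF_G = 11+3 = 14
ES_H = max(EF_A=10, EF_D=22, EF_F=16, EF_G=14) = 22; EF_H = 22+14 = 36
Expected project duration μ = 36 days. Critical path: B → D → H.

Variance along critical path = 1.778 + 13.444 + 5.444 = 20.667; σ = 4.546 days.
D = μ + z·σ = 36 + 1.645·4.546 = 43.5 days

43.5 days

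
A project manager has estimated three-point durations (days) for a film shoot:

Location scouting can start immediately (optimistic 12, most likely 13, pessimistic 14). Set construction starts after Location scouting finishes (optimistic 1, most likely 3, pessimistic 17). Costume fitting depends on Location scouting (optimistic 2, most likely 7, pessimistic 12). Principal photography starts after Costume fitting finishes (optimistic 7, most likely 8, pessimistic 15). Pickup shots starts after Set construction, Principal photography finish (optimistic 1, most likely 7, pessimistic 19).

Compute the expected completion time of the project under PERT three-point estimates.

37 days

te_Location scouting = (12 + 4·13 + 14)/6 = 78/6 = 13
te_Set construction = (1 + 4·3 + 17)/6 = 30/6 = 5
te_Costume fitting = (2 + 4·7 + 12)/6 = 42/6 = 7
te_Principal photography = (7 + 4·8 + 15)/6 = 54/6 = 9
te_Pickup shots = (1 + 4·7 + 19)/6 = 48/6 = 8

Forward pass:
ES_Location scouting = 0; EF_Location scouting = 13
ES_Set construction = 13; EF_Set construction = 13+5 = 18
ES_Costume fitting = 13; EF_Costume fitting = 13+7 = 20
ES_Principal photography = 20; EF_Principal photography = 20+9 = 29
ES_Pickup shots = max(EF_Set construction=18, EF_Principal photography=29) = 29; EF_Pickup shots = 29+8 = 37
Expected project duration μ = 37 days. Critical path: Location scouting → Costume fitting → Principal photography → Pickup shots.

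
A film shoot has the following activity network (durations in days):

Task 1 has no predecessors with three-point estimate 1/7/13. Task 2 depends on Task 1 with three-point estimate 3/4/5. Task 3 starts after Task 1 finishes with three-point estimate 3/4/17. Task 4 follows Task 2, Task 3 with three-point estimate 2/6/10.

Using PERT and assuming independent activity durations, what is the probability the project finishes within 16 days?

te_Task 1 = (1 + 4·7 + 13)/6 = 42/6 = 7; σ²_Task 1 = ((13−1)/6)² = 4.000
te_Task 2 = (3 + 4·4 + 5)/6 = 24/6 = 4; σ²_Task 2 = ((5−3)/6)² = 0.111
te_Task 3 = (3 + 4·4 + 17)/6 = 36/6 = 6; σ²_Task 3 = ((17−3)/6)² = 5.444
te_Task 4 = (2 + 4·6 + 10)/6 = 36/6 = 6; σ²_Task 4 = ((10−2)/6)² = 1.778

Forward pass:
ES_Task 1 = 0; EF_Task 1 = 7
ES_Task 2 = 7; EF_Task 2 = 7+4 = 11
ES_Task 3 = 7; EF_Task 3 = 7+6 = 13
ES_Task 4 = max(EF_Task 2=11, EF_Task 3=13) = 13; EF_Task 4 = 13+6 = 19
Expected project duration μ = 19 days. Critical path: Task 1 → Task 3 → Task 4.

Variance along critical path = 4.000 + 5.444 + 1.778 = 11.222; σ = √11.222 = 3.350 days.
Z = (16 − 19) / 3.350 = -0.896
P(T ≤ 16) = Φ(-0.896) ≈ 0.185

0.185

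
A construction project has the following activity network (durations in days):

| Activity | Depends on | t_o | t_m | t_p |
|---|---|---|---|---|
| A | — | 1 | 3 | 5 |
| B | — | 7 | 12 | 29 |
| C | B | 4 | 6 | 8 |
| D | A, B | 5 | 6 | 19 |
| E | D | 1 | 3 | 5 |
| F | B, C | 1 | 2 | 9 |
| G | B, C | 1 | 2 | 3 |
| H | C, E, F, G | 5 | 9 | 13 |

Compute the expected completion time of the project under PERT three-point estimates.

te_A = (1 + 4·3 + 5)/6 = 18/6 = 3
te_B = (7 + 4·12 + 29)/6 = 84/6 = 14
te_C = (4 + 4·6 + 8)/6 = 36/6 = 6
te_D = (5 + 4·6 + 19)/6 = 48/6 = 8
te_E = (1 + 4·3 + 5)/6 = 18/6 = 3
te_F = (1 + 4·2 + 9)/6 = 18/6 = 3
te_G = (1 + 4·2 + 3)/6 = 12/6 = 2
te_H = (5 + 4·9 + 13)/6 = 54/6 = 9

Forward pass:
ES_A = 0; EF_A = 3
ES_B = 0; EF_B = 14
ES_C = 14; EF_C = 14+6 = 20
ES_D = max(EF_A=3, EF_B=14) = 14; EF_D = 14+8 = 22
ES_E = 22; EF_E = 22+3 = 25
ES_F = max(EF_B=14, EF_C=20) = 20; EF_F = 20+3 = 23
ES_G = max(EF_B=14, EF_C=20) = 20; EF_G = 20+2 = 22
ES_H = max(EF_C=20, EF_E=25, EF_F=23, EF_G=22) = 25; EF_H = 25+9 = 34
Expected project duration μ = 34 days. Critical path: B → D → E → H.

34 days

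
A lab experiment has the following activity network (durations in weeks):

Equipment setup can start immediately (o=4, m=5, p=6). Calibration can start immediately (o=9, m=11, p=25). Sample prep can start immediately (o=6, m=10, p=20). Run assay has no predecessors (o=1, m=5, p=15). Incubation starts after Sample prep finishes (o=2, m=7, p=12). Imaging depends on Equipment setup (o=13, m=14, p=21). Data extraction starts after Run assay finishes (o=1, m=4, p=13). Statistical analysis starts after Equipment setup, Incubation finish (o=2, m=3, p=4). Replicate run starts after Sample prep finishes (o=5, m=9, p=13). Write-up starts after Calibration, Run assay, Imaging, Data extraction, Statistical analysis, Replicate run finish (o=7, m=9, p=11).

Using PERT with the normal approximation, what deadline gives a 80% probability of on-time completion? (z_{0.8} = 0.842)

32.5 weeks

te_Equipment setup = (4 + 4·5 + 6)/6 = 30/6 = 5; σ²_Equipment setup = ((6−4)/6)² = 0.111
te_Calibration = (9 + 4·11 + 25)/6 = 78/6 = 13; σ²_Calibration = ((25−9)/6)² = 7.111
te_Sample prep = (6 + 4·10 + 20)/6 = 66/6 = 11; σ²_Sample prep = ((20−6)/6)² = 5.444
te_Run assay = (1 + 4·5 + 15)/6 = 36/6 = 6; σ²_Run assay = ((15−1)/6)² = 5.444
te_Incubation = (2 + 4·7 + 12)/6 = 42/6 = 7; σ²_Incubation = ((12−2)/6)² = 2.778
te_Imaging = (13 + 4·14 + 21)/6 = 90/6 = 15; σ²_Imaging = ((21−13)/6)² = 1.778
te_Data extraction = (1 + 4·4 + 13)/6 = 30/6 = 5; σ²_Data extraction = ((13−1)/6)² = 4.000
te_Statistical analysis = (2 + 4·3 + 4)/6 = 18/6 = 3; σ²_Statistical analysis = ((4−2)/6)² = 0.111
te_Replicate run = (5 + 4·9 + 13)/6 = 54/6 = 9; σ²_Replicate run = ((13−5)/6)² = 1.778
te_Write-up = (7 + 4·9 + 11)/6 = 54/6 = 9; σ²_Write-up = ((11−7)/6)² = 0.444

Forward pass:
ES_Equipment setup = 0; EF_Equipment setup = 5
ES_Calibration = 0; EF_Calibration = 13
ES_Sample prep = 0; EF_Sample prep = 11
ES_Run assay = 0; EF_Run assay = 6
ES_Incubation = 11; EF_Incubation = 11+7 = 18
ES_Imaging = 5; EF_Imaging = 5+15 = 20
ES_Data extraction = 6; EF_Data extraction = 6+5 = 11
ES_Statistical analysis = max(EF_Equipment setup=5, EF_Incubation=18) = 18; EF_Statistical analysis = 18+3 = 21
ES_Replicate run = 11; EF_Replicate run = 11+9 = 20
ES_Write-up = max(EF_Calibration=13, EF_Run assay=6, EF_Imaging=20, EF_Data extraction=11, EF_Statistical analysis=21, EF_Replicate run=20) = 21; EF_Write-up = 21+9 = 30
Expected project duration μ = 30 weeks. Critical path: Sample prep → Incubation → Statistical analysis → Write-up.

Variance along critical path = 5.444 + 2.778 + 0.111 + 0.444 = 8.778; σ = 2.963 weeks.
D = μ + z·σ = 30 + 0.842·2.963 = 32.5 weeks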